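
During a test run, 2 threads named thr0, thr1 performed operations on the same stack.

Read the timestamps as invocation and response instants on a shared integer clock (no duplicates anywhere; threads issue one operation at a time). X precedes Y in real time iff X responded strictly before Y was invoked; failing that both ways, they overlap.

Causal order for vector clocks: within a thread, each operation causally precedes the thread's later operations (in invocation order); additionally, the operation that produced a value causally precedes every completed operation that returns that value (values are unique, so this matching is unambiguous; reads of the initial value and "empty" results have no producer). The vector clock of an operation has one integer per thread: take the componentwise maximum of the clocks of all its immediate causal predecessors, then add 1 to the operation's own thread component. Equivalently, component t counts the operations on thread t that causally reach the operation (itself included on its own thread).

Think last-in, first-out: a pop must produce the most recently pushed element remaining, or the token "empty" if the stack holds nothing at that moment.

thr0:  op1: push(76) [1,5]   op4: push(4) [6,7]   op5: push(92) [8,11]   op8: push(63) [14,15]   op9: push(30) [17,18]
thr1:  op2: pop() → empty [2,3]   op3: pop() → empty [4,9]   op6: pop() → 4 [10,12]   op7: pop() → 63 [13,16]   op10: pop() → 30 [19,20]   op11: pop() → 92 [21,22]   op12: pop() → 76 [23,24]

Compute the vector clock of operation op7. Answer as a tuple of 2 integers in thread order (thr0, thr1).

invoked at 2, op2 has no predecessors; its own thr1 bump gives (0, 1)
invoked at 1, op1 has no predecessors; its own thr0 bump gives (1, 0)
VC(op3, invoked at 4): max of VC(op2)=(0, 1), then +1 on thread thr1 → (0, 2)
VC(op4, invoked at 6): max of VC(op1)=(1, 0), then +1 on thread thr0 → (2, 0)
VC(op5, invoked at 8): max of VC(op4)=(2, 0), then +1 on thread thr0 → (3, 0)
VC(op8, invoked at 14): max of VC(op5)=(3, 0), then +1 on thread thr0 → (4, 0)
VC(op6, invoked at 10): max of VC(op3)=(0, 2), VC(op4)=(2, 0), then +1 on thread thr1 → (2, 3)
VC(op9, invoked at 17): max of VC(op8)=(4, 0), then +1 on thread thr0 → (5, 0)
VC(op7, invoked at 13): max of VC(op6)=(2, 3), VC(op8)=(4, 0), then +1 on thread thr1 → (4, 4)
VC(op10, invoked at 19): max of VC(op7)=(4, 4), VC(op9)=(5, 0), then +1 on thread thr1 → (5, 5)
VC(op11, invoked at 21): max of VC(op5)=(3, 0), VC(op10)=(5, 5), then +1 on thread thr1 → (5, 6)
VC(op12, invoked at 23): max of VC(op1)=(1, 0), VC(op11)=(5, 6), then +1 on thread thr1 → (5, 7)
target: VC(op7) = (4, 4)

(4, 4)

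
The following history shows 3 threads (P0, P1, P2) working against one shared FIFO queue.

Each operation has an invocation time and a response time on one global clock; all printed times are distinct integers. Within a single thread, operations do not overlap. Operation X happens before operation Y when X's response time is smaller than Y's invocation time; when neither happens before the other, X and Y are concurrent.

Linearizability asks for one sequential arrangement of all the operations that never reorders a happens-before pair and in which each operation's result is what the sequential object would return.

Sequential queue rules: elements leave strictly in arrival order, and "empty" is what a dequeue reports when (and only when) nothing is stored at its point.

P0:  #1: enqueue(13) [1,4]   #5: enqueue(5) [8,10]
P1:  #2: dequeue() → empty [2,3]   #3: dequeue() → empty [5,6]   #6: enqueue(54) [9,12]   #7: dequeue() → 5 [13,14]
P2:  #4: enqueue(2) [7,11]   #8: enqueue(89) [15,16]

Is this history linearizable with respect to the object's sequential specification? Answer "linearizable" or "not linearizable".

not linearizable

already the first 6 events (up to #3's response at time 6) admit no linearization; the first 5 still do
3 completed operations, 2 real-time-consistent orders — every FIFO queue replay fails
one such order, #1, #2, #3, breaks at step 2 where #2 dequeue() → empty is illegal
one such order, #2, #1, #3, breaks at step 3 where #3 dequeue() → empty is illegal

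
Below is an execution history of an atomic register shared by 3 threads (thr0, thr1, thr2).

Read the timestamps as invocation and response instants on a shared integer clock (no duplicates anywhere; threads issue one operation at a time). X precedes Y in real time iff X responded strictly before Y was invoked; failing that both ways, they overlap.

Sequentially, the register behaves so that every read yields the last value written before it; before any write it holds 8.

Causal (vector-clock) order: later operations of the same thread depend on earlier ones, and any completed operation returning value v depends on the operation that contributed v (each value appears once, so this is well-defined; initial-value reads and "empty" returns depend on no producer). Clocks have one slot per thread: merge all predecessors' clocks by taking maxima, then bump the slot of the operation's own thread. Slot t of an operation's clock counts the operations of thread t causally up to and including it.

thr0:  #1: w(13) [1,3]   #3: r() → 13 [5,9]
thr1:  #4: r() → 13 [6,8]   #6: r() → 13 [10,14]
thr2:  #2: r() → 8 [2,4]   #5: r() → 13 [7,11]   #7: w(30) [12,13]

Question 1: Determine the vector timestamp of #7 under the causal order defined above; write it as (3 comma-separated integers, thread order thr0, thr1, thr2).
(1, 0, 3)

invoked at 2, #2 has no predecessors; its own thr2 bump gives (0, 0, 1)
invoked at 1, #1 has no predecessors; its own thr0 bump gives (1, 0, 0)
merge at #4 (invoked 6): VC(#1)=(1, 0, 0), own-thread bump on thr1 → (1, 1, 0)
merge at #3 (invoked 5): VC(#1)=(1, 0, 0), own-thread bump on thr0 → (2, 0, 0)
merge at #5 (invoked 7): VC(#1)=(1, 0, 0), VC(#2)=(0, 0, 1), own-thread bump on thr2 → (1, 0, 2)
merge at #6 (invoked 10): VC(#1)=(1, 0, 0), VC(#4)=(1, 1, 0), own-thread bump on thr1 → (1, 2, 0)
merge at #7 (invoked 12): VC(#5)=(1, 0, 2), own-thread bump on thr2 → (1, 0, 3)
target: VC(#7) = (1, 0, 3)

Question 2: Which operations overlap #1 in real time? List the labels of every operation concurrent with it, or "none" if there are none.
#2

concurrent with #1 ([1,3]): every op whose interval crosses 1..3
#2 [2,4]: concurrent
#3 [5,9]: after
#4 [6,8]: after
#5 [7,11]: after
#6 [10,14]: after
#7 [12,13]: after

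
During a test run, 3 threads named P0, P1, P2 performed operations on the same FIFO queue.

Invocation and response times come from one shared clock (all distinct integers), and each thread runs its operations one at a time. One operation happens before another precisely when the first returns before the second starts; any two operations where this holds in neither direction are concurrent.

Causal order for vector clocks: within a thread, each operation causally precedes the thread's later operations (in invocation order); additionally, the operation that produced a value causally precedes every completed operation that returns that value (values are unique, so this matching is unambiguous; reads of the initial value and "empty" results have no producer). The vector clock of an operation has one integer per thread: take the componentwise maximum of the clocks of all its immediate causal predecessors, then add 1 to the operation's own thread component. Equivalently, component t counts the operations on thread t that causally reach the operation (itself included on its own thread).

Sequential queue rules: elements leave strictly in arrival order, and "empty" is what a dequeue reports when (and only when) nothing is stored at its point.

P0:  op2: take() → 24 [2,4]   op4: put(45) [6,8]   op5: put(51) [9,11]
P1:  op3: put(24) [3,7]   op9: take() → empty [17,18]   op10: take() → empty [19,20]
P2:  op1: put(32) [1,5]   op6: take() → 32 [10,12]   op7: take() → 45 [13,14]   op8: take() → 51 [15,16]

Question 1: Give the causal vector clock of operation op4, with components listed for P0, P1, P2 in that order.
VC(op1, invoked at 1): no causal predecessors; +1 on P2 → (0, 0, 1)
VC(op3, invoked at 3): no causal predecessors; +1 on P1 → (0, 1, 0)
merge at op6 (invoked 10): VC(op1)=(0, 0, 1), own-thread bump on P2 → (0, 0, 2)
merge at op9 (invoked 17): VC(op3)=(0, 1, 0), own-thread bump on P1 → (0, 2, 0)
merge at op2 (invoked 2): VC(op3)=(0, 1, 0), own-thread bump on P0 → (1, 1, 0)
merge at op10 (invoked 19): VC(op9)=(0, 2, 0), own-thread bump on P1 → (0, 3, 0)
merge at op4 (invoked 6): VC(op2)=(1, 1, 0), own-thread bump on P0 → (2, 1, 0)
merge at op5 (invoked 9): VC(op4)=(2, 1, 0), own-thread bump on P0 → (3, 1, 0)
merge at op7 (invoked 13): VC(op4)=(2, 1, 0), VC(op6)=(0, 0, 2), own-thread bump on P2 → (2, 1, 3)
merge at op8 (invoked 15): VC(op5)=(3, 1, 0), VC(op7)=(2, 1, 3), own-thread bump on P2 → (3, 1, 4)
target: VC(op4) = (2, 1, 0)

(2, 1, 0)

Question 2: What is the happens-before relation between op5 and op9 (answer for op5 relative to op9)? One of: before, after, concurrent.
op5 spans [9,11], op9 spans [17,18]
resp(op5)=11 < inv(op9)=17

before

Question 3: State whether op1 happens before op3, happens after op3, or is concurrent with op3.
op1 spans [1,5], op3 spans [3,7]
the intervals overlap in both directions

concurrent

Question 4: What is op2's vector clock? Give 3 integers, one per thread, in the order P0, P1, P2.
op1, invoked 1, has no incoming edges; only P2's bump applies → (0, 0, 1)
op3, invoked 3, has no incoming edges; only P1's bump applies → (0, 1, 0)
from VC(op1)=(0, 0, 1), op6 (invoked 10) maxes components and bumps P2 → (0, 0, 2)
from VC(op3)=(0, 1, 0), op9 (invoked 17) maxes components and bumps P1 → (0, 2, 0)
from VC(op3)=(0, 1, 0), op2 (invoked 2) maxes components and bumps P0 → (1, 1, 0)
from VC(op9)=(0, 2, 0), op10 (invoked 19) maxes components and bumps P1 → (0, 3, 0)
from VC(op2)=(1, 1, 0), op4 (invoked 6) maxes components and bumps P0 → (2, 1, 0)
from VC(op4)=(2, 1, 0), op5 (invoked 9) maxes components and bumps P0 → (3, 1, 0)
from VC(op4)=(2, 1, 0), VC(op6)=(0, 0, 2), op7 (invoked 13) maxes components and bumps P2 → (2, 1, 3)
from VC(op5)=(3, 1, 0), VC(op7)=(2, 1, 3), op8 (invoked 15) maxes components and bumps P2 → (3, 1, 4)
target: VC(op2) = (1, 1, 0)

(1, 1, 0)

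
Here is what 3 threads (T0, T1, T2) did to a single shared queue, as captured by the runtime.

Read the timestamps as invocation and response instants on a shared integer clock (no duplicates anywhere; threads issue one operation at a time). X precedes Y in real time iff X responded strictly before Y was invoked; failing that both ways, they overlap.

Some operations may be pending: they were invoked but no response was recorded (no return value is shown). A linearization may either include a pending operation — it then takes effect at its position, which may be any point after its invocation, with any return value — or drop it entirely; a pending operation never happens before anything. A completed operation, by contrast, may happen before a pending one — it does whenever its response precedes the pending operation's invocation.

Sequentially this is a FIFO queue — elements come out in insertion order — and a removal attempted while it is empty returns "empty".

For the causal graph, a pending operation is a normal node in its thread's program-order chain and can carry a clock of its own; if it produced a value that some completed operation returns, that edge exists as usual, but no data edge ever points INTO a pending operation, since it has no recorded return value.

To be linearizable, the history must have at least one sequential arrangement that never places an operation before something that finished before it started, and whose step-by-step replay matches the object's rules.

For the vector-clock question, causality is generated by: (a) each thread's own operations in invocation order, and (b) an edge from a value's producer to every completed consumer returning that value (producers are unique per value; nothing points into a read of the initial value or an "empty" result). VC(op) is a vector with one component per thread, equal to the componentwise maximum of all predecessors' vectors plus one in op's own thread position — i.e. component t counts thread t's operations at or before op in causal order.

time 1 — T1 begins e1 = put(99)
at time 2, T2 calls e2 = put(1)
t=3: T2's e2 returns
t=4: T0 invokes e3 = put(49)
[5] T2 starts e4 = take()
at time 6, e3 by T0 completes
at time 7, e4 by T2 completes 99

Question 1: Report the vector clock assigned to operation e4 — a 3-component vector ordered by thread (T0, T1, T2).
no predecessors for e2 (invoked 2): T2 increments from zero → (0, 0, 1)
no predecessors for e1 (invoked 1): T1 increments from zero → (0, 1, 0)
no predecessors for e3 (invoked 4): T0 increments from zero → (1, 0, 0)
invoked at 5, e4 merges VC(e1)=(0, 1, 0), VC(e2)=(0, 0, 1) and bumps T2's slot → (0, 1, 2)
target: VC(e4) = (0, 1, 2)

(0, 1, 2)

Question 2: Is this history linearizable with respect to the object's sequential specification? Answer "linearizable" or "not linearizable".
witness order: e1, e2, e3, e4
after step 1 (e1 put(99) (pending, included)): queue <99>
after step 2 (e2 put(1)): queue <99,1>
after step 3 (e3 put(49)): queue <99,1,49>
after step 4 (e4 take() → 99): queue <1,49>

linearizable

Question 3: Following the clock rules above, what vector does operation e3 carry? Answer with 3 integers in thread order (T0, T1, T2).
invoked at 2, e2 has no predecessors; its own T2 bump gives (0, 0, 1)
invoked at 1, e1 has no predecessors; its own T1 bump gives (0, 1, 0)
invoked at 4, e3 has no predecessors; its own T0 bump gives (1, 0, 0)
e4 (invocation 5): componentwise max over VC(e1)=(0, 1, 0), VC(e2)=(0, 0, 1), +1 at T2, giving (0, 1, 2)
target: VC(e3) = (1, 0, 0)

(1, 0, 0)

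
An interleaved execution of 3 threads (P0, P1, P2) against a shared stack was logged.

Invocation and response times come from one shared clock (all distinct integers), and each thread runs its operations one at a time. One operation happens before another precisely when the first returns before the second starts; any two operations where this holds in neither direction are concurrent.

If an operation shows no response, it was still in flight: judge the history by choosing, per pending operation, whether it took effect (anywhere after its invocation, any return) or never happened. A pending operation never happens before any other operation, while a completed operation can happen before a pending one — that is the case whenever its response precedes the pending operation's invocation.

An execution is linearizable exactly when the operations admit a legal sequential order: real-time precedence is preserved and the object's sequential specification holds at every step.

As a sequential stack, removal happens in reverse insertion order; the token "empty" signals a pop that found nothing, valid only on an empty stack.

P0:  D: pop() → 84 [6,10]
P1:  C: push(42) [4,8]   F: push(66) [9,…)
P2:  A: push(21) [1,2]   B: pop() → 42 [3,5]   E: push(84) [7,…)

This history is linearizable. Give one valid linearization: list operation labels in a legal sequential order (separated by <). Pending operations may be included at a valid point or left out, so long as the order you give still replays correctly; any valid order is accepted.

after step 1 (A push(21)): stack <21>
after step 2 (C push(42)): stack <21,42>
after step 3 (B pop() → 42): stack <21>
after step 4 (E push(84) (pending, included)): stack <21,84>
after step 5 (D pop() → 84): stack <21>

A < C < B < E < D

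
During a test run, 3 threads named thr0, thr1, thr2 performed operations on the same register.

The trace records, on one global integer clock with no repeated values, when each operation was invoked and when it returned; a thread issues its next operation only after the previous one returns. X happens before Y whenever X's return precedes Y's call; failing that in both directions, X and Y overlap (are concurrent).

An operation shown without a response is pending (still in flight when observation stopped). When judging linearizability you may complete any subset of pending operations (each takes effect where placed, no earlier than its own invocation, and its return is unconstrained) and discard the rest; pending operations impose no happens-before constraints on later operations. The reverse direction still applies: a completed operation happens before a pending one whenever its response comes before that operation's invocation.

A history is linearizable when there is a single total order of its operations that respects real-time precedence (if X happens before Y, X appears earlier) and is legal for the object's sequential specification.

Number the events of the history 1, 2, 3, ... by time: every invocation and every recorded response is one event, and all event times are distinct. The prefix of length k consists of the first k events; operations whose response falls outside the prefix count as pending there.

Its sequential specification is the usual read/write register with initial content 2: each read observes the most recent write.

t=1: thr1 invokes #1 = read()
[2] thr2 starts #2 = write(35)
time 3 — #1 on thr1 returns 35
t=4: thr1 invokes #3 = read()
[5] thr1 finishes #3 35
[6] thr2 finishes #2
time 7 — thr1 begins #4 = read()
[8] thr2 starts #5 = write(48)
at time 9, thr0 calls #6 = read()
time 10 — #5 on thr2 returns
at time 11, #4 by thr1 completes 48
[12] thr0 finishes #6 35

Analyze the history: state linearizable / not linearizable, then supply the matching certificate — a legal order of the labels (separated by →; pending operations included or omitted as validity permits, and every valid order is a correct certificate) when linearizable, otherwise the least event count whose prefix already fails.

step 1: #2 write(35) — value 35
step 2: #1 read() → 35 — value 35
step 3: #3 read() → 35 — value 35
step 4: #6 read() → 35 — value 35
step 5: #5 write(48) — value 48
step 6: #4 read() → 48 — value 48

linearizable — witness: #2 → #1 → #3 → #6 → #5 → #4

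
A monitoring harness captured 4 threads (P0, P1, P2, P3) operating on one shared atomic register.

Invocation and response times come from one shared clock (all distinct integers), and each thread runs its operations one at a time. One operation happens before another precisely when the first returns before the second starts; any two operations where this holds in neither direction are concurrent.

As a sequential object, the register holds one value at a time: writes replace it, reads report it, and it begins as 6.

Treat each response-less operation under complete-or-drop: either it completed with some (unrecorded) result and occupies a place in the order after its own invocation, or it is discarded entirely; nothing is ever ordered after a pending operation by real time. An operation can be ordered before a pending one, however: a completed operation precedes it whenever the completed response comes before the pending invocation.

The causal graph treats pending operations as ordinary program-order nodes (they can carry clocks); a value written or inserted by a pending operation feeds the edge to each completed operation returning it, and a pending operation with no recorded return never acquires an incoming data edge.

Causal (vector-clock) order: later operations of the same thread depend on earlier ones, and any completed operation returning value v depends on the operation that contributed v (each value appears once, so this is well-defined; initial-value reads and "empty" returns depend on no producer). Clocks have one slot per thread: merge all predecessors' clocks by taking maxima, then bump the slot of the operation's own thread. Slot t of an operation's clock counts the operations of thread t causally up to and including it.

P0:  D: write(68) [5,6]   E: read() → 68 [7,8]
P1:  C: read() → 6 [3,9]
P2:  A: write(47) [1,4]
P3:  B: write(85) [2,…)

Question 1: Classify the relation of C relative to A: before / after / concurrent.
concurrent

C spans [3,9], A spans [1,4]
the intervals overlap in both directions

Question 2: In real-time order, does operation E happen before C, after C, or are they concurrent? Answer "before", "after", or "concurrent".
concurrent

E spans [7,8], C spans [3,9]
the intervals overlap in both directions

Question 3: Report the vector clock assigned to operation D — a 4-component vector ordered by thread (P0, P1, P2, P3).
(1, 0, 0, 0)

invoked at 2, B has no predecessors; its own P3 bump gives (0, 0, 0, 1)
invoked at 1, A has no predecessors; its own P2 bump gives (0, 0, 1, 0)
invoked at 3, C has no predecessors; its own P1 bump gives (0, 1, 0, 0)
invoked at 5, D has no predecessors; its own P0 bump gives (1, 0, 0, 0)
VC(E, invoked at 7): max of VC(D)=(1, 0, 0, 0), then +1 on thread P0 → (2, 0, 0, 0)
target: VC(D) = (1, 0, 0, 0)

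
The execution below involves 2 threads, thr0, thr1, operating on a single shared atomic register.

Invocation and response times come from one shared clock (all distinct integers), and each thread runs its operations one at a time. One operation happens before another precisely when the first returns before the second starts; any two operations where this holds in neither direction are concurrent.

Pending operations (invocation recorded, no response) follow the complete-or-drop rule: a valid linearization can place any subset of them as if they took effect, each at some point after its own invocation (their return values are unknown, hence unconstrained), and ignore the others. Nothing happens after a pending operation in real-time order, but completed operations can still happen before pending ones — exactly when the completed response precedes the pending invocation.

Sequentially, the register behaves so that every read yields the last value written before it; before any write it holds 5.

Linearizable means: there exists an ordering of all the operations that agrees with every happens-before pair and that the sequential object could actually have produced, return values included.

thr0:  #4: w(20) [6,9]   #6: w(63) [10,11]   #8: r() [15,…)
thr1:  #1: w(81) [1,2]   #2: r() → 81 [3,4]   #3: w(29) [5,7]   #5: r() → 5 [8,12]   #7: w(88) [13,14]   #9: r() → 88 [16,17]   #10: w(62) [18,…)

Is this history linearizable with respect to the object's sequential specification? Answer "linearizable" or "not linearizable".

the violation lands at event 12, #5's response at time 12: events 1..11 linearize, events 1..12 do not
every one of the 5 real-time-consistent orders over 6 completed atomic register ops fails the sequential spec
one such order, #1, #2, #3, #4, #5, #6, breaks at step 5 where #5 r() → 5 is illegal
one such order, #1, #2, #3, #4, #6, #5, breaks at step 6 where #5 r() → 5 is illegal

not linearizable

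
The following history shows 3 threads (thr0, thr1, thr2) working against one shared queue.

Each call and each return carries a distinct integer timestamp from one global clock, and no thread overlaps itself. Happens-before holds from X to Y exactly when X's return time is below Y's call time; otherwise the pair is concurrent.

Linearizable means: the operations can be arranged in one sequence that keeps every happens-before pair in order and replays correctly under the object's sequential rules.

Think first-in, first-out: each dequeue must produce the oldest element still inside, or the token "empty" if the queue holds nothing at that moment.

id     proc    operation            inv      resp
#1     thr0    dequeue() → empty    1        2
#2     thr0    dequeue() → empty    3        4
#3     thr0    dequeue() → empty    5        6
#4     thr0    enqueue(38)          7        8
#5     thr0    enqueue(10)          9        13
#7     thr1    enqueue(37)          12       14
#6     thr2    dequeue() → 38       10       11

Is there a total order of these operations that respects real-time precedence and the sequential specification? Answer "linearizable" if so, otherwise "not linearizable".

linearizable

a witness: #1, #2, #3, #4, #5, #6, #7
after step 1 (#1 dequeue() → empty): queue <>
after step 2 (#2 dequeue() → empty): queue <>
after step 3 (#3 dequeue() → empty): queue <>
after step 4 (#4 enqueue(38)): queue <38>
after step 5 (#5 enqueue(10)): queue <38,10>
after step 6 (#6 dequeue() → 38): queue <10>
after step 7 (#7 enqueue(37)): queue <10,37>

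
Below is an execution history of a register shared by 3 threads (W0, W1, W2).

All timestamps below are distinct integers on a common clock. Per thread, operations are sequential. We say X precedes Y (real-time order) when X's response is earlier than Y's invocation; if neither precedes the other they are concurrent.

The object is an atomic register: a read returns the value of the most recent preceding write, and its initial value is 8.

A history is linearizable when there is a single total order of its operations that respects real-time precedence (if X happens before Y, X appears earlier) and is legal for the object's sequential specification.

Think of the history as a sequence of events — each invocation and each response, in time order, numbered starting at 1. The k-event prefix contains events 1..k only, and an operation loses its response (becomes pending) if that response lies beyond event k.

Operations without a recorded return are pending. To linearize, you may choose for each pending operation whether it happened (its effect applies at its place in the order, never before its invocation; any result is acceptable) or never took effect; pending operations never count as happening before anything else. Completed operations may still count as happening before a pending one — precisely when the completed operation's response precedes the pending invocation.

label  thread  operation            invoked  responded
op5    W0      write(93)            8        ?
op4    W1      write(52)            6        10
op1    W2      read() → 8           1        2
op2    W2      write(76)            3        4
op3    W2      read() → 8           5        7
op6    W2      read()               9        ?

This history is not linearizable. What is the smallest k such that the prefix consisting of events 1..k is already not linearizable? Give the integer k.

7

events 1..6 are linearizable, e.g. via op1, op2:
after step 1 (op1 read() → 8): value 8
after step 2 (op2 write(76)): value 76
once event 7 joins (op3's response, time 7), exhaustive search finds no witness
no completion choice of the 1 pending operation (op4) rescues it — every subset was tried
sample order op1, op2, op3 (pending dropped) stalls at step 3 — op3 read() → 8 has no legal effect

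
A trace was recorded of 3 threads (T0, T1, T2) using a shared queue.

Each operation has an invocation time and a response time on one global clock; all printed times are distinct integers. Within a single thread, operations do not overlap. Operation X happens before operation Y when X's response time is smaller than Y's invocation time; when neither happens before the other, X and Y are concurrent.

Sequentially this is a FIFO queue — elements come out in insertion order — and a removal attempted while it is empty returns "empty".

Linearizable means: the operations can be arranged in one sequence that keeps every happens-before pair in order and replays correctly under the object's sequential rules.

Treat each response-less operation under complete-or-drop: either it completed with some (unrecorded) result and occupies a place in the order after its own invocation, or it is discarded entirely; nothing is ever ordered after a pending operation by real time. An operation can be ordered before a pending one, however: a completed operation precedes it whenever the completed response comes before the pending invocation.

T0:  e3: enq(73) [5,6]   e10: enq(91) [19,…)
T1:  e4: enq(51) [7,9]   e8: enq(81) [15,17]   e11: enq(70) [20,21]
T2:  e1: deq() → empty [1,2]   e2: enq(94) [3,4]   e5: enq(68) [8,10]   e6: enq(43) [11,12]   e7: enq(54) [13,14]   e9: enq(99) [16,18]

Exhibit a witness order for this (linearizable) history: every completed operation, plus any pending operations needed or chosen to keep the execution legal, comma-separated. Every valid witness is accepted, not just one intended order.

after step 1 (e1 deq() → empty): queue <>
after step 2 (e2 enq(94)): queue <94>
after step 3 (e3 enq(73)): queue <94,73>
after step 4 (e4 enq(51)): queue <94,73,51>
after step 5 (e5 enq(68)): queue <94,73,51,68>
after step 6 (e6 enq(43)): queue <94,73,51,68,43>
after step 7 (e7 enq(54)): queue <94,73,51,68,43,54>
after step 8 (e8 enq(81)): queue <94,73,51,68,43,54,81>
after step 9 (e9 enq(99)): queue <94,73,51,68,43,54,81,99>
after step 10 (e10 enq(91) (pending, included)): queue <94,73,51,68,43,54,81,99,91>
after step 11 (e11 enq(70)): queue <94,73,51,68,43,54,81,99,91,70>

e1, e2, e3, e4, e5, e6, e7, e8, e9, e10, e11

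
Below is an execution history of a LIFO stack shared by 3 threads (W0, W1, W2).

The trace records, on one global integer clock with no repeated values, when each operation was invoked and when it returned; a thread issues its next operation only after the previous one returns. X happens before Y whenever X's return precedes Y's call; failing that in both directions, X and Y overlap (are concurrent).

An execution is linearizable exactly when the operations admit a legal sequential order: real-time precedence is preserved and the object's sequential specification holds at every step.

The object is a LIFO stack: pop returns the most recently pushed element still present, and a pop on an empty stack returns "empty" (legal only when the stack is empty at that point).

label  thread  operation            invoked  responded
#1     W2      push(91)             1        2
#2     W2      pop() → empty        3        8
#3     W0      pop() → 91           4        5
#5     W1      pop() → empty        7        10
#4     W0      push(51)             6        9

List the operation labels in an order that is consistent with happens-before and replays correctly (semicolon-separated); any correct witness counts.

#1; #3; #2; #5; #4

1. #1 push(91), leaving stack <91>
2. #3 pop() → 91, leaving stack <>
3. #2 pop() → empty, leaving stack <>
4. #5 pop() → empty, leaving stack <>
5. #4 push(51), leaving stack <51>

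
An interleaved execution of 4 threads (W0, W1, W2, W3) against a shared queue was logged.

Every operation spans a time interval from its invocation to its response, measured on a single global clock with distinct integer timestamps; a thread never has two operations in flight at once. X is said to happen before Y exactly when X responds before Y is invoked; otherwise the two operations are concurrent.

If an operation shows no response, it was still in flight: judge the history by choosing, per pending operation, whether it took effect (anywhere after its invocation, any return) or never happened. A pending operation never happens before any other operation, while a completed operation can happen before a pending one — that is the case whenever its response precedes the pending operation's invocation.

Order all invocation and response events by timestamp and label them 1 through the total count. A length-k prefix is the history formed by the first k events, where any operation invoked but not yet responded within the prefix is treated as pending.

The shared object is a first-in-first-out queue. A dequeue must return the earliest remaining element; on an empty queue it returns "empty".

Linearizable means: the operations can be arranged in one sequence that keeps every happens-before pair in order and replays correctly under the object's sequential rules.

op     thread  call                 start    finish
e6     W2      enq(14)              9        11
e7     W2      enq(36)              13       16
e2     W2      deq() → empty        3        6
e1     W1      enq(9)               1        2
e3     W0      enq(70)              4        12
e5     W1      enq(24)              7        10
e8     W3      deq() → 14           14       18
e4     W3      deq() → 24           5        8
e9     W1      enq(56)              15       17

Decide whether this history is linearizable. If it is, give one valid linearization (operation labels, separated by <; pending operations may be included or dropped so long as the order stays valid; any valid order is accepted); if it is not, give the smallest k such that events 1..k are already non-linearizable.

not linearizable — minimal violating prefix: 8 events

through event 7 a valid linearization exists; event 8 (e4 responding at time 8) ends that
checked exhaustively: 2 real-time-consistent orders of 3 completed operations, zero legal queue replays
no completion choice of the 2 pending operations (e3, e5) rescues it — every subset was tried
e.g. e1, e2, e4 (pending dropped): illegal at step 2, since e2 deq() → empty cannot apply there
e.g. e1, e4, e2 (pending dropped): illegal at step 2, since e4 deq() → 24 cannot apply there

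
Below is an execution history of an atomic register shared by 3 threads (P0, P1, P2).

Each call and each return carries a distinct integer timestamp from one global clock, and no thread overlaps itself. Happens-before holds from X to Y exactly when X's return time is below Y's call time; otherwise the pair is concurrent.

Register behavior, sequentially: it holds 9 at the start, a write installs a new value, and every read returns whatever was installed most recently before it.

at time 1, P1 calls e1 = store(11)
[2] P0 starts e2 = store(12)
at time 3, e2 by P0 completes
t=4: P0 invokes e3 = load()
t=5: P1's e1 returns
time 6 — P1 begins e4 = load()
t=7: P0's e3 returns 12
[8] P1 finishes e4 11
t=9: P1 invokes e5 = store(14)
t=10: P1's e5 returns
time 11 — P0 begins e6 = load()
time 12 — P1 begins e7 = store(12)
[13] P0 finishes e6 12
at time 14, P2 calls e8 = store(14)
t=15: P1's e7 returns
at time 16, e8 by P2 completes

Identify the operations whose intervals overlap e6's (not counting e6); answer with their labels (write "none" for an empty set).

e7

overlap test against e6 [11,13]: concurrent iff the interval meets 11..13
e1 [1,5]: before
e2 [2,3]: before
e3 [4,7]: before
e4 [6,8]: before
e5 [9,10]: before
e7 [12,15]: concurrent
e8 [14,16]: after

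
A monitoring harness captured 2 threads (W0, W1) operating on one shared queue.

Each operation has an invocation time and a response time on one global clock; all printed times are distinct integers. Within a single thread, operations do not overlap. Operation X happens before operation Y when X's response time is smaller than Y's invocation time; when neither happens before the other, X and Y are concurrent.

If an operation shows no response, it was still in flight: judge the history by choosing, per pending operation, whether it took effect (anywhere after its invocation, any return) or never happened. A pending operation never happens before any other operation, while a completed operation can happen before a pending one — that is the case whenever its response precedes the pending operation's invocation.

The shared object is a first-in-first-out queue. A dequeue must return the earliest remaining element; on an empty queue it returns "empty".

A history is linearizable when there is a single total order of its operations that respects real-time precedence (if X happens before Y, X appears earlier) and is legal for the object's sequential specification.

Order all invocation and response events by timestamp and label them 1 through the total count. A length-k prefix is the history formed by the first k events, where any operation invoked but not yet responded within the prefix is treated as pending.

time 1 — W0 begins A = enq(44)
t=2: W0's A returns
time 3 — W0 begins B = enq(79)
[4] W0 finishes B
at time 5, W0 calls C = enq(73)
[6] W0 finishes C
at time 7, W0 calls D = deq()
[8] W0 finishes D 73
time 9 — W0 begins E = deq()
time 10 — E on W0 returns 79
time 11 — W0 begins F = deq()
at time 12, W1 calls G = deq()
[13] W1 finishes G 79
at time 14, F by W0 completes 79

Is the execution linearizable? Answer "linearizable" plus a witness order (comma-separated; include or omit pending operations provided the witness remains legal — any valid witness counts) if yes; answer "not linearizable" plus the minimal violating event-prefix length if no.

through event 7 a valid linearization exists; event 8 (D responding at time 8) ends that
exhaustive check: the 4 completed queue ops admit one real-time order; illegal
e.g. A, B, C, D: illegal at step 4, since D deq() → 73 cannot apply there

not linearizable — minimal violating prefix: 8 events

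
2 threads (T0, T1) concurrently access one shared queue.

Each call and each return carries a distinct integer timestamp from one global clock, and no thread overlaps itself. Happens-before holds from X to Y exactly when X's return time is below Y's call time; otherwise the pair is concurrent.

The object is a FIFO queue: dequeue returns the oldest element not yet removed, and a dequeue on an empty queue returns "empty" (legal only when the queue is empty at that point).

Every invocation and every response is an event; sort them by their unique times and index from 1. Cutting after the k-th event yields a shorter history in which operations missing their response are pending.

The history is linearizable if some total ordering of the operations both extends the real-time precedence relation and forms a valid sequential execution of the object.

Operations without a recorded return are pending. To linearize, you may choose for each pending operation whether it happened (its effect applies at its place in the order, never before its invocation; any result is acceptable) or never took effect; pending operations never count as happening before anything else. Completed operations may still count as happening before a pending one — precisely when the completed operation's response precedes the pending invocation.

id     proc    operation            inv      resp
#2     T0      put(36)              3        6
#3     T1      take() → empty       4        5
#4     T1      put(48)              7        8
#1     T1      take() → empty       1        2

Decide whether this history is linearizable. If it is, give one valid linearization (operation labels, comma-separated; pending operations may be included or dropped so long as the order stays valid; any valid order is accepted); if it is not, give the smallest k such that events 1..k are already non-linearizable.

after step 1 (#1 take() → empty): queue <>
after step 2 (#3 take() → empty): queue <>
after step 3 (#2 put(36)): queue <36>
after step 4 (#4 put(48)): queue <36,48>

linearizable — witness: #1, #3, #2, #4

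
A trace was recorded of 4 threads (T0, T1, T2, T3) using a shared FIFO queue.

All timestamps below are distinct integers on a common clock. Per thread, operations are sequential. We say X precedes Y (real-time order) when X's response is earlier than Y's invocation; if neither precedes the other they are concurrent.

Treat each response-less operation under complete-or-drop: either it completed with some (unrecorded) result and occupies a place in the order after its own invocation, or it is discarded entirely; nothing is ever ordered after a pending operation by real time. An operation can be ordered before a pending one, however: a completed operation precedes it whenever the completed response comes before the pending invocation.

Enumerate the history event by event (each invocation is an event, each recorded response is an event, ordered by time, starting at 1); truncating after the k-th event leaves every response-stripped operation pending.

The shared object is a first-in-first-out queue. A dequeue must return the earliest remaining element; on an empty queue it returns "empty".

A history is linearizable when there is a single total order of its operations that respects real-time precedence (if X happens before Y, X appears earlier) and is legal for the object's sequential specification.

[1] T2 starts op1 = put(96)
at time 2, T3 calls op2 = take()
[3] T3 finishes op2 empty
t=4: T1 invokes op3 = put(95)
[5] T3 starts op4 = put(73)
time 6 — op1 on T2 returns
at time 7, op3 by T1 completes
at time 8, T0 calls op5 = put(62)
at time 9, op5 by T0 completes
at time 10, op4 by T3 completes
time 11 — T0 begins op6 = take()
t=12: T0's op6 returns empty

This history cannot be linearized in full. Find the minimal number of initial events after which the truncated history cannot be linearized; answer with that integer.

12

events 1..11 are linearizable; a witness order is op2, op1, op3, op4, op5:
step 1: op2 take() → empty — queue <>
step 2: op1 put(96) — queue <96>
step 3: op3 put(95) — queue <96,95>
step 4: op4 put(73) — queue <96,95,73>
step 5: op5 put(62) — queue <96,95,73,62>
adding event 12 (op6 responds at 12) leaves no legal real-time order
sample order op1, op2, op3, op4, op5, op6 stalls at step 2 — op2 take() → empty has no legal effect
sample order op1, op2, op3, op5, op4, op6 stalls at step 2 — op2 take() → empty has no legal effect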